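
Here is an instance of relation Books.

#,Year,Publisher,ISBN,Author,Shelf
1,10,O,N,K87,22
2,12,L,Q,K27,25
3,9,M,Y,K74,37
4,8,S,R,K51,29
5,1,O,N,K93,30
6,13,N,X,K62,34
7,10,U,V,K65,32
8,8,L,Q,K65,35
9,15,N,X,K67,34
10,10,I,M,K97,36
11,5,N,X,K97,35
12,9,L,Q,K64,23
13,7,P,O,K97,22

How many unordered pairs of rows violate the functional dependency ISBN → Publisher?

ISBN=N: all 2 rows agree on Publisher — 0 pairs.
ISBN=Q: all 3 rows agree on Publisher — 0 pairs.
ISBN=X: all 3 rows agree on Publisher — 0 pairs.

0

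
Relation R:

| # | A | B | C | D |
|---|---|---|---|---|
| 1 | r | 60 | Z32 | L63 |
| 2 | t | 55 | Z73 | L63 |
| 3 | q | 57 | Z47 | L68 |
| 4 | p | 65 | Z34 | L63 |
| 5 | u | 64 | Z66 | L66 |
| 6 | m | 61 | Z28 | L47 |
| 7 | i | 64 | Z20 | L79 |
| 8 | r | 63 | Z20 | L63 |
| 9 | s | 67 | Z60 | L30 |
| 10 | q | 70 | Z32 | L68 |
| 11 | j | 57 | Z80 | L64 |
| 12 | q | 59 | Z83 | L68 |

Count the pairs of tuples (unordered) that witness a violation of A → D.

A=r: all 2 rows agree on D — 0 pairs.
A=q: all 3 rows agree on D — 0 pairs.

0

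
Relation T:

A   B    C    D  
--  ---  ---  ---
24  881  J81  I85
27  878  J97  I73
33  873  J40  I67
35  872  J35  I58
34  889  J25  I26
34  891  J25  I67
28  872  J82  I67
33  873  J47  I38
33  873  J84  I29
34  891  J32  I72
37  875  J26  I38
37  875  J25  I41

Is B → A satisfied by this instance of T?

B=881: 1 row → A = 24 ✓
B=878: 1 row → A = 27 ✓
B=873: 3 rows → A = 33, 33, 33 ✓
B=872: 2 rows → A takes values {35, 28} — violation
B=889: 1 row → A = 34 ✓
B=891: 2 rows → A = 34, 34 ✓
B=875: 2 rows → A = 37, 37 ✓
Two rows agree on B but differ on A, so B → A does not hold.

No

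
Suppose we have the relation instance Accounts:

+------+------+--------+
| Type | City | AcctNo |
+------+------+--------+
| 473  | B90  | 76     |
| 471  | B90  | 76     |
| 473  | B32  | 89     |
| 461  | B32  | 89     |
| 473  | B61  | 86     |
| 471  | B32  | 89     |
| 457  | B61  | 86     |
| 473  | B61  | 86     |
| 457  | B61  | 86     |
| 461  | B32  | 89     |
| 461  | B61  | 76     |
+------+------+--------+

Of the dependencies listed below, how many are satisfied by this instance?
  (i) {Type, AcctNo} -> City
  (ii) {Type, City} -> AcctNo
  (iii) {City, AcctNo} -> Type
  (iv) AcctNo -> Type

2

(i) {Type, AcctNo} -> City: every LHS value maps to a single RHS value — holds.
(ii) {Type, City} -> AcctNo: every LHS value maps to a single RHS value — holds.
(iii) {City, AcctNo} -> Type: (City=B90, AcctNo=76): 2 rows → Type takes values {473, 471} — violation; (City=B32, AcctNo=89): 4 rows → Type takes values {473, 461, 471} — violation; (City=B61, AcctNo=86): 4 rows → Type takes values {473, 457} — violation — fails.
(iv) AcctNo -> Type: AcctNo=76: 3 rows → Type takes values {473, 471, 461} — violation; AcctNo=89: 4 rows → Type takes values {473, 461, 471} — violation; AcctNo=86: 4 rows → Type takes values {473, 457} — violation — fails.
2 of the 4 dependencies hold.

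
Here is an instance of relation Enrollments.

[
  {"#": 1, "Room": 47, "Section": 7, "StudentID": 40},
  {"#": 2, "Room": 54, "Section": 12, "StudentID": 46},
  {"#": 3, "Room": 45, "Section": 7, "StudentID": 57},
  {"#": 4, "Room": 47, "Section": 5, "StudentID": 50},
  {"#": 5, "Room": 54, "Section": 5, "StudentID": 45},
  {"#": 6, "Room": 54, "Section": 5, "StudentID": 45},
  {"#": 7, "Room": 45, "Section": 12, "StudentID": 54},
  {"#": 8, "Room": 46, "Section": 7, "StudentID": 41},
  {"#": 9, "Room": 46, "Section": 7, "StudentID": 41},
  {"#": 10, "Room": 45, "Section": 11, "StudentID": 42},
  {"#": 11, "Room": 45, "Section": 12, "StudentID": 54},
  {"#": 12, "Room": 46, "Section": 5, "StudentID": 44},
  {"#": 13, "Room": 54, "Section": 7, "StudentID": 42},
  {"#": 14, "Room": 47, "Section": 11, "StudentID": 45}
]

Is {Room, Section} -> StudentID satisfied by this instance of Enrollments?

Yes

(Room=47, Section=7): row 1 → StudentID = 40 ✓
(Room=54, Section=12): row 2 → StudentID = 46 ✓
(Room=45, Section=7): row 3 → StudentID = 57 ✓
(Room=47, Section=5): row 4 → StudentID = 50 ✓
(Room=54, Section=5): rows 5, 6 → StudentID = 45, 45 ✓
(Room=45, Section=12): rows 7, 11 → StudentID = 54, 54 ✓
(Room=46, Section=7): rows 8, 9 → StudentID = 41, 41 ✓
(Room=45, Section=11): row 10 → StudentID = 42 ✓
(Room=46, Section=5): row 12 → StudentID = 44 ✓
(Room=54, Section=7): row 13 → StudentID = 42 ✓
(Room=47, Section=11): row 14 → StudentID = 45 ✓
Every {Room, Section} value is associated with a single StudentID value, so {Room, Section} -> StudentID holds.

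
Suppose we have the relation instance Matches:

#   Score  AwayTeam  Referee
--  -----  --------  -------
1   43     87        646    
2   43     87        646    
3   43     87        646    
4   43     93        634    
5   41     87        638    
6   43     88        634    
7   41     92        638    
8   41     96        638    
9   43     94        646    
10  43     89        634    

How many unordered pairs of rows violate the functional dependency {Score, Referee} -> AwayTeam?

(Score=43, Referee=646): violating pairs (1,9), (2,9), (3,9) — 3 pairs.
(Score=43, Referee=634): violating pairs (4,6), (4,10), (6,10) — 3 pairs.
(Score=41, Referee=638): violating pairs (5,7), (5,8), (7,8) — 3 pairs.

9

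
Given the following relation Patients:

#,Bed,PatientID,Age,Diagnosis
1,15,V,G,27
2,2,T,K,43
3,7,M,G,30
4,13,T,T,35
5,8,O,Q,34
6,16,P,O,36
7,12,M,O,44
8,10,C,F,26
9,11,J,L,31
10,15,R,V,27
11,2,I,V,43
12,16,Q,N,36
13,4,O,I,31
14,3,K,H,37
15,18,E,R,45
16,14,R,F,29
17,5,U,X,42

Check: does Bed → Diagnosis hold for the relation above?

Bed=15: rows 1, 10 → Diagnosis = 27, 27 ✓
Bed=2: rows 2, 11 → Diagnosis = 43, 43 ✓
Bed=7: row 3 → Diagnosis = 30 ✓
Bed=13: row 4 → Diagnosis = 35 ✓
Bed=8: row 5 → Diagnosis = 34 ✓
Bed=16: rows 6, 12 → Diagnosis = 36, 36 ✓
Bed=12: row 7 → Diagnosis = 44 ✓
Bed=10: row 8 → Diagnosis = 26 ✓
Bed=11: row 9 → Diagnosis = 31 ✓
Bed=4: row 13 → Diagnosis = 31 ✓
Bed=3: row 14 → Diagnosis = 37 ✓
Bed=18: row 15 → Diagnosis = 45 ✓
Bed=14: row 16 → Diagnosis = 29 ✓
Bed=5: row 17 → Diagnosis = 42 ✓
Every Bed value is associated with a single Diagnosis value, so Bed → Diagnosis holds.

Yes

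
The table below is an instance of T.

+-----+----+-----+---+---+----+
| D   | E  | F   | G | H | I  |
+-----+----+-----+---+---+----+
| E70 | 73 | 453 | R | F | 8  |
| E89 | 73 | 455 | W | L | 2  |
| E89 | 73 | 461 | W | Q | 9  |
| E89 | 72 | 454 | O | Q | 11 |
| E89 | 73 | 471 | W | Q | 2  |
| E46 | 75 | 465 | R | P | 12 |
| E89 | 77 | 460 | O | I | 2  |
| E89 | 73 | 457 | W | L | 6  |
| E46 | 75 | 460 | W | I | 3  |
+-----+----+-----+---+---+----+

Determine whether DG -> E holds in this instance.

(D=E70, G=R): 1 row → E = 73 ✓
(D=E89, G=W): 4 rows → E = 73, 73, 73, 73 ✓
(D=E89, G=O): 2 rows → E takes values {72, 77} — violation
(D=E46, G=R): 1 row → E = 75 ✓
(D=E46, G=W): 1 row → E = 75 ✓
Two rows agree on DG but differ on E, so DG -> E does not hold.

No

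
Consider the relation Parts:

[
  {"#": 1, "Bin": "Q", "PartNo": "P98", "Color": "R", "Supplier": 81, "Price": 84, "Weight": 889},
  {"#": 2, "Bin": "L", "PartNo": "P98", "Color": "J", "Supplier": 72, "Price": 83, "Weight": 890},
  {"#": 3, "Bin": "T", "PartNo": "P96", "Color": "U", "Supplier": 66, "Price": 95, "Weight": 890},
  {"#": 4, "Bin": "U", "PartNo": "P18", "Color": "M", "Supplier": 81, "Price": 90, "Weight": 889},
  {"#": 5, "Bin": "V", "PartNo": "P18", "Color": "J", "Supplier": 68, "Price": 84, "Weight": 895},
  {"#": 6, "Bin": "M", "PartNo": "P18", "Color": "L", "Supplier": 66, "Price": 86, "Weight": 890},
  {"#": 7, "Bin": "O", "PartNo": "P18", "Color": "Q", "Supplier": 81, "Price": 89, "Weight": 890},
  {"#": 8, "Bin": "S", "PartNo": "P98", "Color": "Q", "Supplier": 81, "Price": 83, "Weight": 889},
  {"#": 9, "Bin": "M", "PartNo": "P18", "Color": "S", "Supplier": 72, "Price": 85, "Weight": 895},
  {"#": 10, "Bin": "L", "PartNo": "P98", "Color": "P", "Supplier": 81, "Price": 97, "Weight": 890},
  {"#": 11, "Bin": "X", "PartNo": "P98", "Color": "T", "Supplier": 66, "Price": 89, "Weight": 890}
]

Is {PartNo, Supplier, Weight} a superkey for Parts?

No

Rows 1 and 8 have the same {PartNo, Supplier, Weight} value (PartNo=P98, Supplier=81, Weight=889) but are distinct tuples, so {PartNo, Supplier, Weight} does not determine every attribute — not a superkey.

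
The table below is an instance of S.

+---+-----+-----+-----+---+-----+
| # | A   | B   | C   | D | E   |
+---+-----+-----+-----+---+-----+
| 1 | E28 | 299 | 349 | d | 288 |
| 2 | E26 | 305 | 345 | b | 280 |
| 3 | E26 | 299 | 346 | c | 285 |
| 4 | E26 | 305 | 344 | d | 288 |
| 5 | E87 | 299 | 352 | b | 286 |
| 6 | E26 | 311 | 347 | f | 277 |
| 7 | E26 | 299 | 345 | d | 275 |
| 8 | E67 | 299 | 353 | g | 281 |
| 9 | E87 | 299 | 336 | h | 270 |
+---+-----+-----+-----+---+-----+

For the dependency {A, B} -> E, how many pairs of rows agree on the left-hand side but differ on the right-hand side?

3

(A=E26, B=305): violating pairs (2,4) — 1 pair.
(A=E26, B=299): violating pairs (3,7) — 1 pair.
(A=E87, B=299): violating pairs (5,9) — 1 pair.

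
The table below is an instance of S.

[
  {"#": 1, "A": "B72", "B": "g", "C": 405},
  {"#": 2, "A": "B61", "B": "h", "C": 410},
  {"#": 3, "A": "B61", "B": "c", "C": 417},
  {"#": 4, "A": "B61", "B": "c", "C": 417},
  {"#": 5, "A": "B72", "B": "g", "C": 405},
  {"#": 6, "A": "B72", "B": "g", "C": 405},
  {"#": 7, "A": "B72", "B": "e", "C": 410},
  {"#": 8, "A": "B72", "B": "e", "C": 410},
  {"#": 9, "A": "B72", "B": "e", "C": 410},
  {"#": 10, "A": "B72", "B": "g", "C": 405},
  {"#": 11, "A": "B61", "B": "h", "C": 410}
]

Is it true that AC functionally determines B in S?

(A=B72, C=405): rows 1, 5, 6, 10 → B = g, g, g, g ✓
(A=B61, C=410): rows 2, 11 → B = h, h ✓
(A=B61, C=417): rows 3, 4 → B = c, c ✓
(A=B72, C=410): rows 7, 8, 9 → B = e, e, e ✓
Every AC value is associated with a single B value, so AC -> B holds.

Yes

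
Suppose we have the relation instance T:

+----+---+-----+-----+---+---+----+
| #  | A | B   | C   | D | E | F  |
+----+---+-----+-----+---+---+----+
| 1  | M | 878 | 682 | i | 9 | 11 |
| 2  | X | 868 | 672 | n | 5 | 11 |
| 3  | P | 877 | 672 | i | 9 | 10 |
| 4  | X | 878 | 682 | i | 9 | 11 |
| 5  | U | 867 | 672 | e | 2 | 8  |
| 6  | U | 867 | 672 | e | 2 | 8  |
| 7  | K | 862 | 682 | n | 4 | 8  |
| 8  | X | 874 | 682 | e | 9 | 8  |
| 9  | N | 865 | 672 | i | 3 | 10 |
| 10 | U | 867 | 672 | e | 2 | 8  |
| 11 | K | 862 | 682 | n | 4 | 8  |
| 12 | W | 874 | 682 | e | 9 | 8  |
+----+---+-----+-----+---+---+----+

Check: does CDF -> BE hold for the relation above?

No

(C=682, D=i, F=11): rows 1, 4 → {B,E} = (878, 9), (878, 9) ✓
(C=672, D=n, F=11): row 2 → {B,E} = (868, 5) ✓
(C=672, D=i, F=10): rows 3, 9 → {B,E} takes values {(877, 9), (865, 3)} — violation
(C=672, D=e, F=8): rows 5, 6, 10 → {B,E} = (867, 2), (867, 2), (867, 2) ✓
(C=682, D=n, F=8): rows 7, 11 → {B,E} = (862, 4), (862, 4) ✓
(C=682, D=e, F=8): rows 8, 12 → {B,E} = (874, 9), (874, 9) ✓
Two rows agree on CDF but differ on BE, so CDF -> BE does not hold.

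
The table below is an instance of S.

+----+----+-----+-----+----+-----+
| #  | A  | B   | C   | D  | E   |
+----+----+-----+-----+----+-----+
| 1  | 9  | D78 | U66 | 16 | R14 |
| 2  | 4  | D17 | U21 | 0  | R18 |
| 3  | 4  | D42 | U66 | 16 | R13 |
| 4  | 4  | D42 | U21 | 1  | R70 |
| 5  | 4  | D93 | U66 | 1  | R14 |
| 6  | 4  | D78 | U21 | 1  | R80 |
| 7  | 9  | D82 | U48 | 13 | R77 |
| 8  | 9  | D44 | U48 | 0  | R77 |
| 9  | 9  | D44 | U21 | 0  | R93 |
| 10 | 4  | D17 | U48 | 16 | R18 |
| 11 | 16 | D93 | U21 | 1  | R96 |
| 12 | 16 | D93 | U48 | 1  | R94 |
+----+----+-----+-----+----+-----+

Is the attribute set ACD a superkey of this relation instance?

No

Rows 4 and 6 have the same ACD value (A=4, C=U21, D=1) but are distinct tuples, so ACD does not determine every attribute — not a superkey.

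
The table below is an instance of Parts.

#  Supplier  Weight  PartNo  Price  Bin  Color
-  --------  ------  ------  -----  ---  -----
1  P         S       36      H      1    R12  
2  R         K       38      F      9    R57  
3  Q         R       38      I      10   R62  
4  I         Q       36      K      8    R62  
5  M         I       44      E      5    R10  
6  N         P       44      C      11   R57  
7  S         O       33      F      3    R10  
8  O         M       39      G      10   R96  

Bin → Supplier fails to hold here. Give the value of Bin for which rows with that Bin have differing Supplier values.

Bin=1: row 1 → Supplier = P ✓
Bin=9: row 2 → Supplier = R ✓
Bin=10: rows 3, 8 → Supplier takes values {Q, O} — violation
Bin=8: row 4 → Supplier = I ✓
Bin=5: row 5 → Supplier = M ✓
Bin=11: row 6 → Supplier = N ✓
Bin=3: row 7 → Supplier = S ✓
The only Bin value with inconsistent Supplier is Bin=10.

10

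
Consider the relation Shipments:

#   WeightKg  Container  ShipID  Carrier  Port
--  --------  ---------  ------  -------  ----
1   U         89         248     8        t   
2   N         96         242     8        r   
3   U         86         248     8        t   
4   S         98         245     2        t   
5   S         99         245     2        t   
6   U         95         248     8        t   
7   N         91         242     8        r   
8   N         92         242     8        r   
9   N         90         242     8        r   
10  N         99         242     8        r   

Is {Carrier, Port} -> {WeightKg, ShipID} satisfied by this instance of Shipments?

Yes

(Carrier=8, Port=t): rows 1, 3, 6 → {WeightKg,ShipID} = (U, 248), (U, 248), (U, 248) ✓
(Carrier=8, Port=r): rows 2, 7, 8, 9, 10 → {WeightKg,ShipID} = (N, 242), (N, 242), (N, 242), (N, 242), (N, 242) ✓
(Carrier=2, Port=t): rows 4, 5 → {WeightKg,ShipID} = (S, 245), (S, 245) ✓
Every {Carrier, Port} value is associated with a single {WeightKg, ShipID} value, so {Carrier, Port} -> {WeightKg, ShipID} holds.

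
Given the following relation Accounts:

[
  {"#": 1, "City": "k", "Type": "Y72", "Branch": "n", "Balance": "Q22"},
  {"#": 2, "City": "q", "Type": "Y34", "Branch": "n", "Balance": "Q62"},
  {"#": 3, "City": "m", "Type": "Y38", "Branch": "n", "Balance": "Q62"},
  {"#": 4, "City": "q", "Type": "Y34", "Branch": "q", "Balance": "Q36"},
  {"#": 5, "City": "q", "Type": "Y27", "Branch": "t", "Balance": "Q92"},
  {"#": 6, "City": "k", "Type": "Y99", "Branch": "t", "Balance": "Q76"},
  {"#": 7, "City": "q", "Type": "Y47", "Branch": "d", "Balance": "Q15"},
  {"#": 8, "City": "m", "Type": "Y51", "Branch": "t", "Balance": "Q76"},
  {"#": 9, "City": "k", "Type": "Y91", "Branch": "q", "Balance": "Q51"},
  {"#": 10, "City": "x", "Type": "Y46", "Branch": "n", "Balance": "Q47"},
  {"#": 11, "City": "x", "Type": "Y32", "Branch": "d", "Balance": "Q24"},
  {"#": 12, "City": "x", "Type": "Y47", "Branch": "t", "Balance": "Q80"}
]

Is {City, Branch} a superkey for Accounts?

All 12 rows have distinct {City, Branch} values, so {City, Branch} → (all attributes) holds and {City, Branch} is a superkey.

Yes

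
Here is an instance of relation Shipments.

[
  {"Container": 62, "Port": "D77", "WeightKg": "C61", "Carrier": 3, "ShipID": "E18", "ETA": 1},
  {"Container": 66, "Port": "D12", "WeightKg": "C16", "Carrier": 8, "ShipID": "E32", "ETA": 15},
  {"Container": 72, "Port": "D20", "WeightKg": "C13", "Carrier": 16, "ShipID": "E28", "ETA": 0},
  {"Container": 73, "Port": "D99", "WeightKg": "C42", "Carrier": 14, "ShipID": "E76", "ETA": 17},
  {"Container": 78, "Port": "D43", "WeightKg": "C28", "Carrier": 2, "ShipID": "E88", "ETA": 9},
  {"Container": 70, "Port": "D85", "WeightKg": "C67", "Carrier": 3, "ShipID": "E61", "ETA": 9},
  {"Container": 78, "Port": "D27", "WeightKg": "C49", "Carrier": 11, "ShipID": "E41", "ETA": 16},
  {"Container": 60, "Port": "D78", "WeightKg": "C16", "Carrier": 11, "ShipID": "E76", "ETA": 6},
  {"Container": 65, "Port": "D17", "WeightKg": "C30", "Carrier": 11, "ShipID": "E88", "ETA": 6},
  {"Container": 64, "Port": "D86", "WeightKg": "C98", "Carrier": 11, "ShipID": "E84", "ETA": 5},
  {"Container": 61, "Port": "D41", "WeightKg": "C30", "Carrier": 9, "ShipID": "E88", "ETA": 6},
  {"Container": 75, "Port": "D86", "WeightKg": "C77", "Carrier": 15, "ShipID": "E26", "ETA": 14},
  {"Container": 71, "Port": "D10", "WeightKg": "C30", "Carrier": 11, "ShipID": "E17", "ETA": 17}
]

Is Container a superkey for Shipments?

Two distinct rows share Container=78, so Container does not determine every attribute — not a superkey.

No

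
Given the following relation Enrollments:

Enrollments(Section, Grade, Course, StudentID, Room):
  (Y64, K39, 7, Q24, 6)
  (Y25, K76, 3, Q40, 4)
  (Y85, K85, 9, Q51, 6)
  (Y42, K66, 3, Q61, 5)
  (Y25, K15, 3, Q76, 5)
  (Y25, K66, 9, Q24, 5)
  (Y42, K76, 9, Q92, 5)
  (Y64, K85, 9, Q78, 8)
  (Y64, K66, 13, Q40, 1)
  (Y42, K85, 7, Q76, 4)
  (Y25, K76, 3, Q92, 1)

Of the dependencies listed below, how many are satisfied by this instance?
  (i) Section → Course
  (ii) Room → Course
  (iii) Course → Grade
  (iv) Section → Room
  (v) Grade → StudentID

0

(i) Section → Course: Section=Y64: 3 rows → Course takes values {7, 9, 13} — violation; Section=Y25: 4 rows → Course takes values {3, 9} — violation; Section=Y42: 3 rows → Course takes values {3, 9, 7} — violation — fails.
(ii) Room → Course: Room=6: 2 rows → Course takes values {7, 9} — violation; Room=4: 2 rows → Course takes values {3, 7} — violation; Room=5: 4 rows → Course takes values {3, 9} — violation; Room=1: 2 rows → Course takes values {13, 3} — violation — fails.
(iii) Course → Grade: Course=7: 2 rows → Grade takes values {K39, K85} — violation; Course=3: 4 rows → Grade takes values {K76, K66, K15} — violation; Course=9: 4 rows → Grade takes values {K85, K66, K76} — violation — fails.
(iv) Section → Room: Section=Y64: 3 rows → Room takes values {6, 8, 1} — violation; Section=Y25: 4 rows → Room takes values {4, 5, 1} — violation; Section=Y42: 3 rows → Room takes values {5, 4} — violation — fails.
(v) Grade → StudentID: Grade=K76: 3 rows → StudentID takes values {Q40, Q92} — violation; Grade=K85: 3 rows → StudentID takes values {Q51, Q78, Q76} — violation; Grade=K66: 3 rows → StudentID takes values {Q61, Q24, Q40} — violation — fails.
None of the 5 dependencies hold.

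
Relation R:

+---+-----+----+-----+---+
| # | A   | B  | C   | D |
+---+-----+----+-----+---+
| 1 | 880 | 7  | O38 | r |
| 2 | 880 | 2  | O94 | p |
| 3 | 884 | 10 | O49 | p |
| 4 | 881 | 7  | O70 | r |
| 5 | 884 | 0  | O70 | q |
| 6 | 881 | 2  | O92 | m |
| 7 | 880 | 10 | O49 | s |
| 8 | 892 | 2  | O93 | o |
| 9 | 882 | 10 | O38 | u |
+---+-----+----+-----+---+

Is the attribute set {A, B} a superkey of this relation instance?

All 9 rows have distinct {A, B} values, so {A, B} → (all attributes) holds and {A, B} is a superkey.

Yes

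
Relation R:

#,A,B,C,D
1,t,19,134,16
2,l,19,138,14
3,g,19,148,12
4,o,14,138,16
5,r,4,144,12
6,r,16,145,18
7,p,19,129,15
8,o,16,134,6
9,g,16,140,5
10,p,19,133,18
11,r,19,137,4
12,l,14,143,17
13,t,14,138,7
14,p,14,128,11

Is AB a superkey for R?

Rows 7 and 10 have the same AB value (A=p, B=19) but are distinct tuples, so AB does not determine every attribute — not a superkey.

No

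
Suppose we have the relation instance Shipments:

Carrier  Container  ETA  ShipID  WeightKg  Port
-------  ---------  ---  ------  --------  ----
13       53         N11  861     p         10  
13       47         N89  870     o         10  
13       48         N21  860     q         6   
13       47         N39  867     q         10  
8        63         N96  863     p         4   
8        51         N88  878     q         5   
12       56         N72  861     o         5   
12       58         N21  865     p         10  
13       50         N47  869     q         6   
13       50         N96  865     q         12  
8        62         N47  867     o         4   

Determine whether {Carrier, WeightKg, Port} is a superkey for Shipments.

No

Two distinct rows share (Carrier=13, WeightKg=q, Port=6), so {Carrier, WeightKg, Port} does not determine every attribute — not a superkey.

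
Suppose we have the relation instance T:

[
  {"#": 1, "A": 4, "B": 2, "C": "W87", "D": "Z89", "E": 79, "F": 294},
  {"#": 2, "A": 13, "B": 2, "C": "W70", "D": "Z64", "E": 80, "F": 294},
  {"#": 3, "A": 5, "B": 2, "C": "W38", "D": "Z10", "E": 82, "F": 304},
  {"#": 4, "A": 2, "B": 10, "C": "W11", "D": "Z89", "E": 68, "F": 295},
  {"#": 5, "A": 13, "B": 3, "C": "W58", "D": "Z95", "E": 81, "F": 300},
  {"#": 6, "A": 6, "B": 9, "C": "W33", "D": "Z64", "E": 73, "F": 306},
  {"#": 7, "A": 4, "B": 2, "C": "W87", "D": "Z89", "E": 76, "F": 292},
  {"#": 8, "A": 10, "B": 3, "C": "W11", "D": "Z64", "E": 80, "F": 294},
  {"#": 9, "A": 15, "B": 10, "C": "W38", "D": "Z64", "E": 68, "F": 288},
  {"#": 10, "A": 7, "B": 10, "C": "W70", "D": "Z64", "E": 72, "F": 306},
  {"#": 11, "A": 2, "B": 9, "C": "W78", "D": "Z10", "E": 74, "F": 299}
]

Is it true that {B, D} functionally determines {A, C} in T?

(B=2, D=Z89): rows 1, 7 → {A,C} = (4, W87), (4, W87) ✓
(B=2, D=Z64): row 2 → {A,C} = (13, W70) ✓
(B=2, D=Z10): row 3 → {A,C} = (5, W38) ✓
(B=10, D=Z89): row 4 → {A,C} = (2, W11) ✓
(B=3, D=Z95): row 5 → {A,C} = (13, W58) ✓
(B=9, D=Z64): row 6 → {A,C} = (6, W33) ✓
(B=3, D=Z64): row 8 → {A,C} = (10, W11) ✓
(B=10, D=Z64): rows 9, 10 → {A,C} takes values {(15, W38), (7, W70)} — violation
(B=9, D=Z10): row 11 → {A,C} = (2, W78) ✓
Two rows agree on {B, D} but differ on {A, C}, so {B, D} → {A, C} does not hold.

No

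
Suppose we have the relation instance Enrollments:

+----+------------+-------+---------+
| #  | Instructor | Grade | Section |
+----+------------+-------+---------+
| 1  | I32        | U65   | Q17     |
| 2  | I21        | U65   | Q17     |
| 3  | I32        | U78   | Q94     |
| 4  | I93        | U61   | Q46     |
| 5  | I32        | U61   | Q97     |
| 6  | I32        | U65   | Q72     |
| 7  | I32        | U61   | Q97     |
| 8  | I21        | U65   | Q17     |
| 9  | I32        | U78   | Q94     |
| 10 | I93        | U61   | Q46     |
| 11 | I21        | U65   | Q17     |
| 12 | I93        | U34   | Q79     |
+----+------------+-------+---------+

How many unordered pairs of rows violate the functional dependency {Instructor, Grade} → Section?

1

(Instructor=I32, Grade=U65): violating pairs (1,6) — 1 pair.
(Instructor=I21, Grade=U65): all 3 rows agree on Section — 0 pairs.
(Instructor=I32, Grade=U78): all 2 rows agree on Section — 0 pairs.
(Instructor=I93, Grade=U61): all 2 rows agree on Section — 0 pairs.
(Instructor=I32, Grade=U61): all 2 rows agree on Section — 0 pairs.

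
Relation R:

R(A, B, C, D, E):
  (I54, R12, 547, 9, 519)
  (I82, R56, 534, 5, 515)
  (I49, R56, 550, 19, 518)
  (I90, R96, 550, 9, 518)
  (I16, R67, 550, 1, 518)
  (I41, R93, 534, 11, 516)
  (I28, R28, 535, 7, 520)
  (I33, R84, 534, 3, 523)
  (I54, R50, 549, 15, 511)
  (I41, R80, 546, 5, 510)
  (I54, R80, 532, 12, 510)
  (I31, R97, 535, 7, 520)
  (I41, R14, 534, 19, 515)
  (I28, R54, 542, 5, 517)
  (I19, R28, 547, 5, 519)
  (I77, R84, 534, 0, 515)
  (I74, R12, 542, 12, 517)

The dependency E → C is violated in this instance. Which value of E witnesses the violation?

510

E=519: 2 rows → C = 547, 547 ✓
E=515: 3 rows → C = 534, 534, 534 ✓
E=518: 3 rows → C = 550, 550, 550 ✓
E=516: 1 row → C = 534 ✓
E=520: 2 rows → C = 535, 535 ✓
E=523: 1 row → C = 534 ✓
E=511: 1 row → C = 549 ✓
E=510: 2 rows → C takes values {546, 532} — violation
E=517: 2 rows → C = 542, 542 ✓
The only E value with inconsistent C is E=510.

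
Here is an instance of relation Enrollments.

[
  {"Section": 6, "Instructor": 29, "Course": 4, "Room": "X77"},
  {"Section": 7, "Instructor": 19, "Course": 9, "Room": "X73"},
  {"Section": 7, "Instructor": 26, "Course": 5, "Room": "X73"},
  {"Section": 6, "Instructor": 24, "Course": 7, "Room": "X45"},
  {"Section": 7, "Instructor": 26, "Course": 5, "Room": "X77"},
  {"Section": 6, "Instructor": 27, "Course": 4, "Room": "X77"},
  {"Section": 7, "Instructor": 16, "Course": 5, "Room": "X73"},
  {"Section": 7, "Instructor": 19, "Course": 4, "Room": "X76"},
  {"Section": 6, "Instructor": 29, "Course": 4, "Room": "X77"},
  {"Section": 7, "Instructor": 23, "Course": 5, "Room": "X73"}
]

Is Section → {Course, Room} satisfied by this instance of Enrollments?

No

Section=6: 4 rows → {Course,Room} takes values {(4, X77), (7, X45)} — violation
Section=7: 6 rows → {Course,Room} takes values {(9, X73), (5, X73), (5, X77), (4, X76)} — violation
Two rows agree on Section but differ on {Course, Room}, so Section → {Course, Room} does not hold.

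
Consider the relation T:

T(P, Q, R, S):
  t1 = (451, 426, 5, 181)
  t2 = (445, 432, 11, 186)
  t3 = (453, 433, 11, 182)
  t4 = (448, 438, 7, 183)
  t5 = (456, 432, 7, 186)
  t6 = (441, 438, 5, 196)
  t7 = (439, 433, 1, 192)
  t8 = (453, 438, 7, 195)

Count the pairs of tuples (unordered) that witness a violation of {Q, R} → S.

(Q=438, R=7): violating pairs (4,8) — 1 pair.

1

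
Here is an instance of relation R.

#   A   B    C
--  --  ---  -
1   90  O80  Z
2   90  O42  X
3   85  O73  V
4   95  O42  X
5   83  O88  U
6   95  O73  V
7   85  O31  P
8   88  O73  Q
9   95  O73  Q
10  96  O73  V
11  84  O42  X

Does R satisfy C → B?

Yes

C=Z: row 1 → B = O80 ✓
C=X: rows 2, 4, 11 → B = O42, O42, O42 ✓
C=V: rows 3, 6, 10 → B = O73, O73, O73 ✓
C=U: row 5 → B = O88 ✓
C=P: row 7 → B = O31 ✓
C=Q: rows 8, 9 → B = O73, O73 ✓
Every C value is associated with a single B value, so C → B holds.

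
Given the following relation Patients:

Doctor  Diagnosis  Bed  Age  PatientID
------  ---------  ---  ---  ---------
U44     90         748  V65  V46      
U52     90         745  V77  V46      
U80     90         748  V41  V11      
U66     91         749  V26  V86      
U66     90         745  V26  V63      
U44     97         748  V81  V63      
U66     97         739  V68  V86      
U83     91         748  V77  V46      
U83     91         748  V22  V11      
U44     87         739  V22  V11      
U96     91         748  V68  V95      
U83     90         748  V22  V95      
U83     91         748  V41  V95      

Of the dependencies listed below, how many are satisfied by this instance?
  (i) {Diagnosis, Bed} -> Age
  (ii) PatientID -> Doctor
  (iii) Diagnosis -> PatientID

(i) {Diagnosis, Bed} -> Age: (Diagnosis=90, Bed=748): 3 rows → Age takes values {V65, V41, V22} — violation; (Diagnosis=90, Bed=745): 2 rows → Age takes values {V77, V26} — violation; (Diagnosis=91, Bed=748): 4 rows → Age takes values {V77, V22, V68, V41} — violation — fails.
(ii) PatientID -> Doctor: PatientID=V46: 3 rows → Doctor takes values {U44, U52, U83} — violation; PatientID=V11: 3 rows → Doctor takes values {U80, U83, U44} — violation; PatientID=V63: 2 rows → Doctor takes values {U66, U44} — violation; PatientID=V95: 3 rows → Doctor takes values {U96, U83} — violation — fails.
(iii) Diagnosis -> PatientID: Diagnosis=90: 5 rows → PatientID takes values {V46, V11, V63, V95} — violation; Diagnosis=91: 5 rows → PatientID takes values {V86, V46, V11, V95} — violation; Diagnosis=97: 2 rows → PatientID takes values {V63, V86} — violation — fails.
None of the 3 dependencies hold.

0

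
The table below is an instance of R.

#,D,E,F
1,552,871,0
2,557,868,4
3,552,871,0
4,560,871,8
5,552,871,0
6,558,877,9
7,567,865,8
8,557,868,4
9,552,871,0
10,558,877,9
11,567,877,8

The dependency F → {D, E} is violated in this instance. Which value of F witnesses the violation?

F=0: rows 1, 3, 5, 9 → {D,E} = (552, 871), (552, 871), (552, 871), (552, 871) ✓
F=4: rows 2, 8 → {D,E} = (557, 868), (557, 868) ✓
F=8: rows 4, 7, 11 → {D,E} takes values {(560, 871), (567, 865), (567, 877)} — violation
F=9: rows 6, 10 → {D,E} = (558, 877), (558, 877) ✓
The only F value with inconsistent RHS is F=8.

8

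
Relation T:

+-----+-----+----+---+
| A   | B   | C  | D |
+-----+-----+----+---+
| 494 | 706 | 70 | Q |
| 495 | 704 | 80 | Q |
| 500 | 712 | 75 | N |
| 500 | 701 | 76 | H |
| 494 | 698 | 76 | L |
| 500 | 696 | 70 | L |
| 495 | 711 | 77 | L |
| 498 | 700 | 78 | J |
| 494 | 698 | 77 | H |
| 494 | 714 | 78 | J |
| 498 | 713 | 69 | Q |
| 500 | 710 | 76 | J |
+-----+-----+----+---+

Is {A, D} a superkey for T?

All 12 rows have distinct {A, D} values, so {A, D} → (all attributes) holds and {A, D} is a superkey.

Yes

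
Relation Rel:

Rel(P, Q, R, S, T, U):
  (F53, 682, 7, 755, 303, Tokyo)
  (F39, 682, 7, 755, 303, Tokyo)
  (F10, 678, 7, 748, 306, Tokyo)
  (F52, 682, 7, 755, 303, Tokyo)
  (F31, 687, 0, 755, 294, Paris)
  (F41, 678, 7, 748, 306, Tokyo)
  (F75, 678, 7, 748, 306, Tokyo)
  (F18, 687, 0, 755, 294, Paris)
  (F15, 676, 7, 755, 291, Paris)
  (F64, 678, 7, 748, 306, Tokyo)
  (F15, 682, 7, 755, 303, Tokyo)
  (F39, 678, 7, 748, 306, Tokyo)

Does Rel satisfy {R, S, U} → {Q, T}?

(R=7, S=755, U=Tokyo): 4 rows → {Q,T} = (682, 303), (682, 303), (682, 303), (682, 303) ✓
(R=7, S=748, U=Tokyo): 5 rows → {Q,T} = (678, 306), (678, 306), (678, 306), (678, 306), (678, 306) ✓
(R=0, S=755, U=Paris): 2 rows → {Q,T} = (687, 294), (687, 294) ✓
(R=7, S=755, U=Paris): 1 row → {Q,T} = (676, 291) ✓
Every {R, S, U} value is associated with a single {Q, T} value, so {R, S, U} → {Q, T} holds.

Yes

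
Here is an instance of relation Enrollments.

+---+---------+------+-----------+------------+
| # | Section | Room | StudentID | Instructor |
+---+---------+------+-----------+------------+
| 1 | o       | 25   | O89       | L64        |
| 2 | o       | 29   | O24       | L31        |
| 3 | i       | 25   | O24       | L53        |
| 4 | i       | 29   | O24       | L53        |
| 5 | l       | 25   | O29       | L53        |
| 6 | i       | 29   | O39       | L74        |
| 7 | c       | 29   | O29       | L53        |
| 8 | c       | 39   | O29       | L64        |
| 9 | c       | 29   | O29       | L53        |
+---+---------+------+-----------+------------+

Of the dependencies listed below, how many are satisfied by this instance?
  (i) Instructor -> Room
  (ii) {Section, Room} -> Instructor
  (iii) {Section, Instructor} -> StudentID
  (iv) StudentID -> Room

(i) Instructor -> Room: Instructor=L64: rows 1, 8 → Room takes values {25, 39} — violation; Instructor=L53: rows 3, 4, 5, 7, 9 → Room takes values {25, 29} — violation — fails.
(ii) {Section, Room} -> Instructor: (Section=i, Room=29): rows 4, 6 → Instructor takes values {L53, L74} — violation — fails.
(iii) {Section, Instructor} -> StudentID: every LHS value maps to a single RHS value — holds.
(iv) StudentID -> Room: StudentID=O24: rows 2, 3, 4 → Room takes values {29, 25} — violation; StudentID=O29: rows 5, 7, 8, 9 → Room takes values {25, 29, 39} — violation — fails.
1 of the 4 dependencies holds.

1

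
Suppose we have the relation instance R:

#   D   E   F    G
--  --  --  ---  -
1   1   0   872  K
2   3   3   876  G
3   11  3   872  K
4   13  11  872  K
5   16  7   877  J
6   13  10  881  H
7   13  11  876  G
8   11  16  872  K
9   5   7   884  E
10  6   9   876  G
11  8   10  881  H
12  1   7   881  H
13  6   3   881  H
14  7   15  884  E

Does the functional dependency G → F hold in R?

Yes

G=K: rows 1, 3, 4, 8 → F = 872, 872, 872, 872 ✓
G=G: rows 2, 7, 10 → F = 876, 876, 876 ✓
G=J: row 5 → F = 877 ✓
G=H: rows 6, 11, 12, 13 → F = 881, 881, 881, 881 ✓
G=E: rows 9, 14 → F = 884, 884 ✓
Every G value is associated with a single F value, so G → F holds.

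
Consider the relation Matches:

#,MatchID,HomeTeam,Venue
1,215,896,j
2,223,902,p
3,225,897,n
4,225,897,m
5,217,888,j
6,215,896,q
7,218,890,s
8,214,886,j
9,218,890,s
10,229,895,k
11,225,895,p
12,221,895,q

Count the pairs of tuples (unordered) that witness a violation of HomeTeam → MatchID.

HomeTeam=896: all 2 rows agree on MatchID — 0 pairs.
HomeTeam=897: all 2 rows agree on MatchID — 0 pairs.
HomeTeam=890: all 2 rows agree on MatchID — 0 pairs.
HomeTeam=895: violating pairs (10,11), (10,12), (11,12) — 3 pairs.

3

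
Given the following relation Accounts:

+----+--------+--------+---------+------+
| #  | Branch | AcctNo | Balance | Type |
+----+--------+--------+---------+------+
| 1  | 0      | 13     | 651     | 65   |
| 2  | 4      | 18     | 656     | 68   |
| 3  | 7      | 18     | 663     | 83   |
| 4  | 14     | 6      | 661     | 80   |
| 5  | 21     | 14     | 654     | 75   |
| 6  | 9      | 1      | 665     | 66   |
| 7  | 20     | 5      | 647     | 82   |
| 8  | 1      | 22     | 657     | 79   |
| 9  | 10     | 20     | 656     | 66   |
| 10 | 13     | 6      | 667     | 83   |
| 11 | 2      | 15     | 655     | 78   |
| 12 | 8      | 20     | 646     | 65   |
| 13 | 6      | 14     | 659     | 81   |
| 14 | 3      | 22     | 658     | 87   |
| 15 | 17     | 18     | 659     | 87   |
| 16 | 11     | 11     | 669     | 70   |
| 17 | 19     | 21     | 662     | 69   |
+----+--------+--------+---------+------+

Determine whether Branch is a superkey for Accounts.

All 17 rows have distinct Branch values, so Branch → (all attributes) holds and Branch is a superkey.

Yes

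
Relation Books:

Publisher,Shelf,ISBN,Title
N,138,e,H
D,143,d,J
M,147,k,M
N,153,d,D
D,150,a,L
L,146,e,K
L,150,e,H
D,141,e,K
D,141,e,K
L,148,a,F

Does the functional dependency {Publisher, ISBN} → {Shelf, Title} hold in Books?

No

(Publisher=N, ISBN=e): 1 row → {Shelf,Title} = (138, H) ✓
(Publisher=D, ISBN=d): 1 row → {Shelf,Title} = (143, J) ✓
(Publisher=M, ISBN=k): 1 row → {Shelf,Title} = (147, M) ✓
(Publisher=N, ISBN=d): 1 row → {Shelf,Title} = (153, D) ✓
(Publisher=D, ISBN=a): 1 row → {Shelf,Title} = (150, L) ✓
(Publisher=L, ISBN=e): 2 rows → {Shelf,Title} takes values {(146, K), (150, H)} — violation
(Publisher=D, ISBN=e): 2 rows → {Shelf,Title} = (141, K), (141, K) ✓
(Publisher=L, ISBN=a): 1 row → {Shelf,Title} = (148, F) ✓
Two rows agree on {Publisher, ISBN} but differ on {Shelf, Title}, so {Publisher, ISBN} → {Shelf, Title} does not hold.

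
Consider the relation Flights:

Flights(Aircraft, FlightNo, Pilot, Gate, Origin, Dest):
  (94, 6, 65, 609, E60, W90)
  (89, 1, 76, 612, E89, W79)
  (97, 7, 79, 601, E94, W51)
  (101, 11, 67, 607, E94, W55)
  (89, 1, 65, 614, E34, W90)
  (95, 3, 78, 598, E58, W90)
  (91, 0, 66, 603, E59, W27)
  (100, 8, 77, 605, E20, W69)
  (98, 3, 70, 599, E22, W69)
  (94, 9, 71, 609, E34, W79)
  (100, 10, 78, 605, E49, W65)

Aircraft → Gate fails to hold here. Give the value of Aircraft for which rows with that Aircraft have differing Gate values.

89

Aircraft=94: 2 rows → Gate = 609, 609 ✓
Aircraft=89: 2 rows → Gate takes values {612, 614} — violation
Aircraft=97: 1 row → Gate = 601 ✓
Aircraft=101: 1 row → Gate = 607 ✓
Aircraft=95: 1 row → Gate = 598 ✓
Aircraft=91: 1 row → Gate = 603 ✓
Aircraft=100: 2 rows → Gate = 605, 605 ✓
Aircraft=98: 1 row → Gate = 599 ✓
The only Aircraft value with inconsistent Gate is Aircraft=89.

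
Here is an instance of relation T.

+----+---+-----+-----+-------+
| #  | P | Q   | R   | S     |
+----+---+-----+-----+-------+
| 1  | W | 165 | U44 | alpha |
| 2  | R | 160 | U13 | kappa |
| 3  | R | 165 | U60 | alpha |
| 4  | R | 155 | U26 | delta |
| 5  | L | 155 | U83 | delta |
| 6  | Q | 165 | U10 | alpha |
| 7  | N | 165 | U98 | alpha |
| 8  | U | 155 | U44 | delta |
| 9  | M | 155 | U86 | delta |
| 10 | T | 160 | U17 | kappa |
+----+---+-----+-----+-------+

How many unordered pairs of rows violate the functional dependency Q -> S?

Q=165: all 4 rows agree on S — 0 pairs.
Q=160: all 2 rows agree on S — 0 pairs.
Q=155: all 4 rows agree on S — 0 pairs.

0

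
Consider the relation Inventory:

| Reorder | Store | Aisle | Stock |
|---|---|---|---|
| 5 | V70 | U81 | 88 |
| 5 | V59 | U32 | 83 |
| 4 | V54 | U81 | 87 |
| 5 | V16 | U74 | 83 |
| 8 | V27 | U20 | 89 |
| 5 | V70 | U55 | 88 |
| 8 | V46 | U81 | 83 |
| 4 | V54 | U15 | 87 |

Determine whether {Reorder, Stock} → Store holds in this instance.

(Reorder=5, Stock=88): 2 rows → Store = V70, V70 ✓
(Reorder=5, Stock=83): 2 rows → Store takes values {V59, V16} — violation
(Reorder=4, Stock=87): 2 rows → Store = V54, V54 ✓
(Reorder=8, Stock=89): 1 row → Store = V27 ✓
(Reorder=8, Stock=83): 1 row → Store = V46 ✓
Two rows agree on {Reorder, Stock} but differ on Store, so {Reorder, Stock} → Store does not hold.

No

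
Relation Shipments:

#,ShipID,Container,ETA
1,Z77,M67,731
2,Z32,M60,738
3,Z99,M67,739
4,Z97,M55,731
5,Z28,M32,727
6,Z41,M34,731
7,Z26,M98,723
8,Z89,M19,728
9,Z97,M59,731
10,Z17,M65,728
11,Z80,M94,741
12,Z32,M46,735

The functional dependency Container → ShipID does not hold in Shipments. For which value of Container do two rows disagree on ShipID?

Container=M67: rows 1, 3 → ShipID takes values {Z77, Z99} — violation
Container=M60: row 2 → ShipID = Z32 ✓
Container=M55: row 4 → ShipID = Z97 ✓
Container=M32: row 5 → ShipID = Z28 ✓
Container=M34: row 6 → ShipID = Z41 ✓
Container=M98: row 7 → ShipID = Z26 ✓
Container=M19: row 8 → ShipID = Z89 ✓
Container=M59: row 9 → ShipID = Z97 ✓
Container=M65: row 10 → ShipID = Z17 ✓
Container=M94: row 11 → ShipID = Z80 ✓
Container=M46: row 12 → ShipID = Z32 ✓
The only Container value with inconsistent ShipID is Container=M67.

M67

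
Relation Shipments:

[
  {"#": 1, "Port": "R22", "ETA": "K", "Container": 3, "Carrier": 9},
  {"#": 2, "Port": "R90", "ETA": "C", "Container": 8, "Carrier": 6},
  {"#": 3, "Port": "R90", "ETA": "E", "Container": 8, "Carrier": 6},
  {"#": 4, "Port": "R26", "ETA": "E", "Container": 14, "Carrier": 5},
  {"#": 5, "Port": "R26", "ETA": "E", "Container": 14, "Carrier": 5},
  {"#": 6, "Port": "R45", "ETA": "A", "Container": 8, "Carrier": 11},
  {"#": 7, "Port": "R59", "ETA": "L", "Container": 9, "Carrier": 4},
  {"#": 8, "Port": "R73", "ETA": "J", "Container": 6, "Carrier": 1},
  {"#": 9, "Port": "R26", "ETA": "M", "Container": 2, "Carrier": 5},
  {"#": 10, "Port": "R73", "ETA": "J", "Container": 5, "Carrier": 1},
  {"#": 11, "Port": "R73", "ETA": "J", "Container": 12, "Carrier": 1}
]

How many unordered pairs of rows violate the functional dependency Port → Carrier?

0

Port=R90: all 2 rows agree on Carrier — 0 pairs.
Port=R26: all 3 rows agree on Carrier — 0 pairs.
Port=R73: all 3 rows agree on Carrier — 0 pairs.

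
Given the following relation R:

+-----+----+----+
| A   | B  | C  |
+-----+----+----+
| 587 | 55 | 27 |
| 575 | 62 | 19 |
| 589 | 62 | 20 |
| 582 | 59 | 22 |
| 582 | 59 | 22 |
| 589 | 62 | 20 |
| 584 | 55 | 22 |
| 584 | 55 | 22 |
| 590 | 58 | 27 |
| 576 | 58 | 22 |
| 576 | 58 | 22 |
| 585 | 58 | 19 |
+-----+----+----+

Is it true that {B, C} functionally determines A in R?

Yes

(B=55, C=27): 1 row → A = 587 ✓
(B=62, C=19): 1 row → A = 575 ✓
(B=62, C=20): 2 rows → A = 589, 589 ✓
(B=59, C=22): 2 rows → A = 582, 582 ✓
(B=55, C=22): 2 rows → A = 584, 584 ✓
(B=58, C=27): 1 row → A = 590 ✓
(B=58, C=22): 2 rows → A = 576, 576 ✓
(B=58, C=19): 1 row → A = 585 ✓
Every {B, C} value is associated with a single A value, so {B, C} → A holds.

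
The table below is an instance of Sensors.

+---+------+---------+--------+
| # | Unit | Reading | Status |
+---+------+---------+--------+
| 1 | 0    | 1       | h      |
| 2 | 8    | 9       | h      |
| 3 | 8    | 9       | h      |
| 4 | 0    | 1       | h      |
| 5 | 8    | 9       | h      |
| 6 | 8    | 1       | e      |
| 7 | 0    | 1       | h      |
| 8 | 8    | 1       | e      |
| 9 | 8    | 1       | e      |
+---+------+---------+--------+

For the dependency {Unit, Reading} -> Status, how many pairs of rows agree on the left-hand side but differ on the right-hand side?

0

(Unit=0, Reading=1): all 3 rows agree on Status — 0 pairs.
(Unit=8, Reading=9): all 3 rows agree on Status — 0 pairs.
(Unit=8, Reading=1): all 3 rows agree on Status — 0 pairs.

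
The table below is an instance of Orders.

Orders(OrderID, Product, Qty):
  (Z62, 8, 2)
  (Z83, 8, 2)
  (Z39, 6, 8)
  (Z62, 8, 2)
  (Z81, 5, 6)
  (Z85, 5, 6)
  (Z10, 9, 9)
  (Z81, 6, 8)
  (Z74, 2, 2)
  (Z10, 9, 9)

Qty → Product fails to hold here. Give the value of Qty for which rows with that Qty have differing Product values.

2

Qty=2: 4 rows → Product takes values {8, 2} — violation
Qty=8: 2 rows → Product = 6, 6 ✓
Qty=6: 2 rows → Product = 5, 5 ✓
Qty=9: 2 rows → Product = 9, 9 ✓
The only Qty value with inconsistent Product is Qty=2.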